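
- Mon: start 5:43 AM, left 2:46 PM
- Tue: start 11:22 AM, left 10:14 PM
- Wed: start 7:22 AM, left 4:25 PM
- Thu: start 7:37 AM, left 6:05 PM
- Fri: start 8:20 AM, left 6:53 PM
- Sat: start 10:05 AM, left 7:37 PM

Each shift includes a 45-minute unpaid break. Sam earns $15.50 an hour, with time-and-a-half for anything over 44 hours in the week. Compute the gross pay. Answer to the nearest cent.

Mon: 5:43 AM–2:46 PM = 9 h 3 min; less 45 min break → 8 h 18 min
Tue: 11:22 AM–10:14 PM = 10 h 52 min; less 45 min break → 10 h 7 min
Wed: 7:22 AM–4:25 PM = 9 h 3 min; less 45 min break → 8 h 18 min
Thu: 7:37 AM–6:05 PM = 10 h 28 min; less 45 min break → 9 h 43 min
Fri: 8:20 AM–6:53 PM = 10 h 33 min; less 45 min break → 9 h 48 min
Sat: 10:05 AM–7:37 PM = 9 h 32 min; less 45 min break → 8 h 47 min
Total worked: 55 h 1 min = 3301 min.
Regular 44 h 0 min = 2640 min at $15.50/h; overtime 11 h 1 min = 661 min at $23.25/h.
Pay = (2640 × $15.50 + 661 × $23.25) ÷ 60 = $938.14.

$938.14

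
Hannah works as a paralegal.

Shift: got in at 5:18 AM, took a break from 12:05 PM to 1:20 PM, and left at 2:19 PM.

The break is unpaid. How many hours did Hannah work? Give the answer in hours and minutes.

Shift: 5:18 AM–2:19 PM = 9 h 1 min; less 75 min break → 7 h 46 min

7 h 46 min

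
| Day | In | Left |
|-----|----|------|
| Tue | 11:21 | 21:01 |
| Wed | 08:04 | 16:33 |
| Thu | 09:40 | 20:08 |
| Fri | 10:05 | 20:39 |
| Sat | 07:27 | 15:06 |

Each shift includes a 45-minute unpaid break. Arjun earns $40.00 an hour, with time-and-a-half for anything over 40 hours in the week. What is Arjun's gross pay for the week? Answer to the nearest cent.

Tue: 11:21–21:01 = 9 h 40 min; less 45 min break → 8 h 55 min
Wed: 08:04–16:33 = 8 h 29 min; less 45 min break → 7 h 44 min
Thu: 09:40–20:08 = 10 h 28 min; less 45 min break → 9 h 43 min
Fri: 10:05–20:39 = 10 h 34 min; less 45 min break → 9 h 49 min
Sat: 07:27–15:06 = 7 h 39 min; less 45 min break → 6 h 54 min
Total worked: 43 h 5 min = 2585 min.
Regular 40 h 0 min = 2400 min at $40.00/h; overtime 3 h 5 min = 185 min at $60.00/h.
Pay = (2400 × $40.00 + 185 × $60.00) ÷ 60 = $1785.00.

$1785.00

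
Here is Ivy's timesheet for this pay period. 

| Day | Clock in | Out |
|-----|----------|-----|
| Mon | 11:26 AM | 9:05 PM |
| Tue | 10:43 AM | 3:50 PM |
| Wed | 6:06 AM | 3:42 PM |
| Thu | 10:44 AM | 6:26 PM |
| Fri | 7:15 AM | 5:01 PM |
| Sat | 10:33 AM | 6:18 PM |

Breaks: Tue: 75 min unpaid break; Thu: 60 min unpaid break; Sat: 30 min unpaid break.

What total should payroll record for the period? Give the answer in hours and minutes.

Mon: 11:26 AM–9:05 PM = 9 h 39 min
Tue: 10:43 AM–3:50 PM = 5 h 7 min; less 75 min break → 3 h 52 min
Wed: 6:06 AM–3:42 PM = 9 h 36 min
Thu: 10:44 AM–6:26 PM = 7 h 42 min; less 60 min break → 6 h 42 min
Fri: 7:15 AM–5:01 PM = 9 h 46 min
Sat: 10:33 AM–6:18 PM = 7 h 45 min; less 30 min break → 7 h 15 min
Total: 9 h 39 min + 3 h 52 min + 9 h 36 min + 6 h 42 min + 9 h 46 min + 7 h 15 min = 46 h 50 min.

46 h 50 min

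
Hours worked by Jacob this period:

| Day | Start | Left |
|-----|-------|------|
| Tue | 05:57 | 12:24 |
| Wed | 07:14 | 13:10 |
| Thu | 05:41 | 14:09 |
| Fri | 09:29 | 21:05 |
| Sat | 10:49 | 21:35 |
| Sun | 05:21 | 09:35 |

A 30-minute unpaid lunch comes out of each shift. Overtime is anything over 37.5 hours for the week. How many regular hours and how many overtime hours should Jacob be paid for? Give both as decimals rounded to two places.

Regular 37.50 hours, overtime 6.95 hours

Tue: 05:57–12:24 = 6 h 27 min; less 30 min break → 5 h 57 min
Wed: 07:14–13:10 = 5 h 56 min; less 30 min break → 5 h 26 min
Thu: 05:41–14:09 = 8 h 28 min; less 30 min break → 7 h 58 min
Fri: 09:29–21:05 = 11 h 36 min; less 30 min break → 11 h 6 min
Sat: 10:49–21:35 = 10 h 46 min; less 30 min break → 10 h 16 min
Sun: 05:21–09:35 = 4 h 14 min; less 30 min break → 3 h 44 min
Total worked: 44 h 27 min = 44.45 h.
Threshold 37.5 h → overtime 6 h 57 min, regular 37 h 30 min.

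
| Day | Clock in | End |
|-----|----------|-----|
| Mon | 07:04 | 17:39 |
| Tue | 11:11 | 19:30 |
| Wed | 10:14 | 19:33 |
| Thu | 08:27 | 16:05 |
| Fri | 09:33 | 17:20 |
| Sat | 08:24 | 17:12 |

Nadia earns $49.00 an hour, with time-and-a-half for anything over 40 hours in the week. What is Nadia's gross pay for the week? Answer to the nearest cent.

Mon: 07:04–17:39 = 10 h 35 min
Tue: 11:11–19:30 = 8 h 19 min
Wed: 10:14–19:33 = 9 h 19 min
Thu: 08:27–16:05 = 7 h 38 min
Fri: 09:33–17:20 = 7 h 47 min
Sat: 08:24–17:12 = 8 h 48 min
Total worked: 52 h 26 min = 3146 min.
Regular 40 h 0 min = 2400 min at $49.00/h; overtime 12 h 26 min = 746 min at $73.50/h.
Pay = (2400 × $49.00 + 746 × $73.50) ÷ 60 = $2873.85.

$2873.85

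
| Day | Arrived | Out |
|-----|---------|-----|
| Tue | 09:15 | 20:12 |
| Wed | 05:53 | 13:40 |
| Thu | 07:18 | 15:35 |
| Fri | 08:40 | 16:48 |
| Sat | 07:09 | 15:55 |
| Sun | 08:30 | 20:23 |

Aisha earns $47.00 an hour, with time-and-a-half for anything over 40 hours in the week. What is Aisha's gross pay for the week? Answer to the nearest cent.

$2993.90

Tue: 09:15–20:12 = 10 h 57 min
Wed: 05:53–13:40 = 7 h 47 min
Thu: 07:18–15:35 = 8 h 17 min
Fri: 08:40–16:48 = 8 h 8 min
Sat: 07:09–15:55 = 8 h 46 min
Sun: 08:30–20:23 = 11 h 53 min
Total worked: 55 h 48 min = 3348 min.
Regular 40 h 0 min = 2400 min at $47.00/h; overtime 15 h 48 min = 948 min at $70.50/h.
Pay = (2400 × $47.00 + 948 × $70.50) ÷ 60 = $2993.90.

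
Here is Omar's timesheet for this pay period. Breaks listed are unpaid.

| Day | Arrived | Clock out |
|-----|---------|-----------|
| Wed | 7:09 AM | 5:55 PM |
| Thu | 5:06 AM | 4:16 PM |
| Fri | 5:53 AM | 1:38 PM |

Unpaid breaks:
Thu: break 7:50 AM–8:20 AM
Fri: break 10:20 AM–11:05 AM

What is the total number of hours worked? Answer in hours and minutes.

Wed: 7:09 AM–5:55 PM = 10 h 46 min
Thu: 5:06 AM–4:16 PM = 11 h 10 min; less 30 min break → 10 h 40 min
Fri: 5:53 AM–1:38 PM = 7 h 45 min; less 45 min break → 7 h 0 min
Total: 10 h 46 min + 10 h 40 min + 7 h 0 min = 28 h 26 min.

28 h 26 min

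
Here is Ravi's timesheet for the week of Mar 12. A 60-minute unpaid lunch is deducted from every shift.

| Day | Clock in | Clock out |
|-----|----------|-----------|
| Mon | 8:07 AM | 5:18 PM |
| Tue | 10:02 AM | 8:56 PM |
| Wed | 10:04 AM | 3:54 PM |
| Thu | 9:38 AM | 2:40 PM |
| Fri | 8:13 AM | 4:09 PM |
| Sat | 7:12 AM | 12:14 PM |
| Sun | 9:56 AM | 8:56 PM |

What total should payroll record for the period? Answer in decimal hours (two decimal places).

47.92 hours

Mon: 8:07 AM–5:18 PM = 9 h 11 min; less 60 min break → 8 h 11 min
Tue: 10:02 AM–8:56 PM = 10 h 54 min; less 60 min break → 9 h 54 min
Wed: 10:04 AM–3:54 PM = 5 h 50 min; less 60 min break → 4 h 50 min
Thu: 9:38 AM–2:40 PM = 5 h 2 min; less 60 min break → 4 h 2 min
Fri: 8:13 AM–4:09 PM = 7 h 56 min; less 60 min break → 6 h 56 min
Sat: 7:12 AM–12:14 PM = 5 h 2 min; less 60 min break → 4 h 2 min
Sun: 9:56 AM–8:56 PM = 11 h 0 min; less 60 min break → 10 h 0 min
Total: 8 h 11 min + 9 h 54 min + 4 h 50 min + 4 h 2 min + 6 h 56 min + 4 h 2 min + 10 h 0 min = 47 h 55 min.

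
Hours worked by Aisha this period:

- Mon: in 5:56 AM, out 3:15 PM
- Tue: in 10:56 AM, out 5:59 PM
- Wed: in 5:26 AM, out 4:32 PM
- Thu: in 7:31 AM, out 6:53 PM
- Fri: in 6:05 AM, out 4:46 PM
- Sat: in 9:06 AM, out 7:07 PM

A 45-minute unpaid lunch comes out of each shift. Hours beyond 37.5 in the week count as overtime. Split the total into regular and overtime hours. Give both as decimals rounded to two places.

Mon: 5:56 AM–3:15 PM = 9 h 19 min; less 45 min break → 8 h 34 min
Tue: 10:56 AM–5:59 PM = 7 h 3 min; less 45 min break → 6 h 18 min
Wed: 5:26 AM–4:32 PM = 11 h 6 min; less 45 min break → 10 h 21 min
Thu: 7:31 AM–6:53 PM = 11 h 22 min; less 45 min break → 10 h 37 min
Fri: 6:05 AM–4:46 PM = 10 h 41 min; less 45 min break → 9 h 56 min
Sat: 9:06 AM–7:07 PM = 10 h 1 min; less 45 min break → 9 h 16 min
Total worked: 55 h 2 min = 55.03 h.
Threshold 37.5 h → overtime 17 h 32 min, regular 37 h 30 min.

Regular 37.50 hours, overtime 17.53 hours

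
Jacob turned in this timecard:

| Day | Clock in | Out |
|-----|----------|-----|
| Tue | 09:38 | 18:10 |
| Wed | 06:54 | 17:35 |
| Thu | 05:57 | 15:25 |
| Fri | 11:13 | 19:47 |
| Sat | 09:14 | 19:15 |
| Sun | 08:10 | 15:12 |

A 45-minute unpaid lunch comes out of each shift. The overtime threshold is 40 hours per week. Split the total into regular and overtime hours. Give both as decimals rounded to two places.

Regular 40.00 hours, overtime 9.80 hours

Tue: 09:38–18:10 = 8 h 32 min; less 45 min break → 7 h 47 min
Wed: 06:54–17:35 = 10 h 41 min; less 45 min break → 9 h 56 min
Thu: 05:57–15:25 = 9 h 28 min; less 45 min break → 8 h 43 min
Fri: 11:13–19:47 = 8 h 34 min; less 45 min break → 7 h 49 min
Sat: 09:14–19:15 = 10 h 1 min; less 45 min break → 9 h 16 min
Sun: 08:10–15:12 = 7 h 2 min; less 45 min break → 6 h 17 min
Total worked: 49 h 48 min = 49.80 h.
Threshold 40 h → overtime 9 h 48 min, regular 40 h 0 min.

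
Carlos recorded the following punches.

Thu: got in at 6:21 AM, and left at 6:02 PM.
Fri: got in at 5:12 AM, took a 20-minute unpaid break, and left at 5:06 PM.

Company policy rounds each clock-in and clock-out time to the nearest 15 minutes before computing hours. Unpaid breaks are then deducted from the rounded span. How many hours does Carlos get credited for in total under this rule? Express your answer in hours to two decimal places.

23.17 hours

Thu: in 6:21 AM→6:15 AM, out 6:02 PM→6:00 PM; 11 h 45 min
Fri: in 5:12 AM→5:15 AM, out 5:06 PM→5:00 PM; 11 h 45 min − 20 min = 11 h 25 min
Total credited: 23 h 10 min.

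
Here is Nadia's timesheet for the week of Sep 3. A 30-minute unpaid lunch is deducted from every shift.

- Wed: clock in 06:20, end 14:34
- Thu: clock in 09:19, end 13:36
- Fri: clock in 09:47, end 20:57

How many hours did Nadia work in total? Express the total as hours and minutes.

Wed: 06:20–14:34 = 8 h 14 min; less 30 min break → 7 h 44 min
Thu: 09:19–13:36 = 4 h 17 min; less 30 min break → 3 h 47 min
Fri: 09:47–20:57 = 11 h 10 min; less 30 min break → 10 h 40 min
Total: 7 h 44 min + 3 h 47 min + 10 h 40 min = 22 h 11 min.

22 h 11 min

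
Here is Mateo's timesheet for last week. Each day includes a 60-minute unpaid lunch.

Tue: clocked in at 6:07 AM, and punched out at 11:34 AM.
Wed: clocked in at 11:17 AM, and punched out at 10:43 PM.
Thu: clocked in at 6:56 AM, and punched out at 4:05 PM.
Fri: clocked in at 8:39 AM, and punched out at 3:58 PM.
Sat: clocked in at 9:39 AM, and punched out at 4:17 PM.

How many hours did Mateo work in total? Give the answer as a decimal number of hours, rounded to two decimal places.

34.98 hours

Tue: 6:07 AM–11:34 AM = 5 h 27 min; less 60 min break → 4 h 27 min
Wed: 11:17 AM–10:43 PM = 11 h 26 min; less 60 min break → 10 h 26 min
Thu: 6:56 AM–4:05 PM = 9 h 9 min; less 60 min break → 8 h 9 min
Fri: 8:39 AM–3:58 PM = 7 h 19 min; less 60 min break → 6 h 19 min
Sat: 9:39 AM–4:17 PM = 6 h 38 min; less 60 min break → 5 h 38 min
Total: 4 h 27 min + 10 h 26 min + 8 h 9 min + 6 h 19 min + 5 h 38 min = 34 h 59 min.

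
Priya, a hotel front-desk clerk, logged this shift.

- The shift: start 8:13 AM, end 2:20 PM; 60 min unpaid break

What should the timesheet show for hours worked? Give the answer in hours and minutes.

5 h 7 min

The shift: 8:13 AM–2:20 PM = 6 h 7 min; less 60 min break → 5 h 7 min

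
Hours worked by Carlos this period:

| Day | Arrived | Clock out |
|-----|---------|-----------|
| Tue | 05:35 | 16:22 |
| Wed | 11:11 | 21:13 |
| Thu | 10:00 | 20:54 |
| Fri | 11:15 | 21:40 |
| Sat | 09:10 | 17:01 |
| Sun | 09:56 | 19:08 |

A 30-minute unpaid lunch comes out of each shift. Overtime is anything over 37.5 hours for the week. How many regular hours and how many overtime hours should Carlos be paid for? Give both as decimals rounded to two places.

Regular 37.50 hours, overtime 18.68 hours

Tue: 05:35–16:22 = 10 h 47 min; less 30 min break → 10 h 17 min
Wed: 11:11–21:13 = 10 h 2 min; less 30 min break → 9 h 32 min
Thu: 10:00–20:54 = 10 h 54 min; less 30 min break → 10 h 24 min
Fri: 11:15–21:40 = 10 h 25 min; less 30 min break → 9 h 55 min
Sat: 09:10–17:01 = 7 h 51 min; less 30 min break → 7 h 21 min
Sun: 09:56–19:08 = 9 h 12 min; less 30 min break → 8 h 42 min
Total worked: 56 h 11 min = 56.18 h.
Threshold 37.5 h → overtime 18 h 41 min, regular 37 h 30 min.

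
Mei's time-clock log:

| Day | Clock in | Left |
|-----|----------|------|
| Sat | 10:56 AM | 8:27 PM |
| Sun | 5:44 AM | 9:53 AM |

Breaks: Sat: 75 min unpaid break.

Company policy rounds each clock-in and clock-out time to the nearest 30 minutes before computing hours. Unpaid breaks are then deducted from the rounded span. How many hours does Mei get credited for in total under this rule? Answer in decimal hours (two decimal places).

Sat: in 10:56 AM→11:00 AM, out 8:27 PM→8:30 PM; 9 h 30 min − 75 min = 8 h 15 min
Sun: in 5:44 AM→5:30 AM, out 9:53 AM→10:00 AM; 4 h 30 min
Total credited: 12 h 45 min.

12.75 hours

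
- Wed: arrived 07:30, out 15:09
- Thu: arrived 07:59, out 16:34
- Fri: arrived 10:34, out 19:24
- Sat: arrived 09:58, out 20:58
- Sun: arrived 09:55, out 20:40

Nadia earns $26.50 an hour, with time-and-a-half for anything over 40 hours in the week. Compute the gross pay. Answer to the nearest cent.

Wed: 07:30–15:09 = 7 h 39 min
Thu: 07:59–16:34 = 8 h 35 min
Fri: 10:34–19:24 = 8 h 50 min
Sat: 09:58–20:58 = 11 h 0 min
Sun: 09:55–20:40 = 10 h 45 min
Total worked: 46 h 49 min = 2809 min.
Regular 40 h 0 min = 2400 min at $26.50/h; overtime 6 h 49 min = 409 min at $39.75/h.
Pay = (2400 × $26.50 + 409 × $39.75) ÷ 60 = $1330.96.

$1330.96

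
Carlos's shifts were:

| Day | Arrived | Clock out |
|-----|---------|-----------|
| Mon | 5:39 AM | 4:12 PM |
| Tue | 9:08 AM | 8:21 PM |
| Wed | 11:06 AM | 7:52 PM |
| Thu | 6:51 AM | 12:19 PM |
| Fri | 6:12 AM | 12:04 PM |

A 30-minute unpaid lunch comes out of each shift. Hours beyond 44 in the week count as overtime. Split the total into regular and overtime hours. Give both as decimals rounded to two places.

Mon: 5:39 AM–4:12 PM = 10 h 33 min; less 30 min break → 10 h 3 min
Tue: 9:08 AM–8:21 PM = 11 h 13 min; less 30 min break → 10 h 43 min
Wed: 11:06 AM–7:52 PM = 8 h 46 min; less 30 min break → 8 h 16 min
Thu: 6:51 AM–12:19 PM = 5 h 28 min; less 30 min break → 4 h 58 min
Fri: 6:12 AM–12:04 PM = 5 h 52 min; less 30 min break → 5 h 22 min
Total worked: 39 h 22 min = 39.37 h.
Threshold 44 h → overtime 0 h 0 min, regular 39 h 22 min.

Regular 39.37 hours, overtime 0.00 hours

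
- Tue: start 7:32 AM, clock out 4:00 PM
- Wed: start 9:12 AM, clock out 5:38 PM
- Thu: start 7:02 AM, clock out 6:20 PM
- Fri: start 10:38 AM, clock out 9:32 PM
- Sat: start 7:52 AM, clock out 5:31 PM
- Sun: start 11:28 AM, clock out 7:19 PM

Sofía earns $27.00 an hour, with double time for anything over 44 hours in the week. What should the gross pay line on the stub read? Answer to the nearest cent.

$1868.40

Tue: 7:32 AM–4:00 PM = 8 h 28 min
Wed: 9:12 AM–5:38 PM = 8 h 26 min
Thu: 7:02 AM–6:20 PM = 11 h 18 min
Fri: 10:38 AM–9:32 PM = 10 h 54 min
Sat: 7:52 AM–5:31 PM = 9 h 39 min
Sun: 11:28 AM–7:19 PM = 7 h 51 min
Total worked: 56 h 36 min = 3396 min.
Regular 44 h 0 min = 2640 min at $27.00/h; overtime 12 h 36 min = 756 min at $54.00/h.
Pay = (2640 × $27.00 + 756 × $54.00) ÷ 60 = $1868.40.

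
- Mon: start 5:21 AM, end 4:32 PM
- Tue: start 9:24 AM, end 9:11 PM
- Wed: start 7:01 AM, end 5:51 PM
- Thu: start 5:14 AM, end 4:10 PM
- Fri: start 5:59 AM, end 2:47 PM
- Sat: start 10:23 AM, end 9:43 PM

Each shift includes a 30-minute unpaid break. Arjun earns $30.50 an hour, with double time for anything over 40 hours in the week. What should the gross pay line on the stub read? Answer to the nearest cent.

$2553.87

Mon: 5:21 AM–4:32 PM = 11 h 11 min; less 30 min break → 10 h 41 min
Tue: 9:24 AM–9:11 PM = 11 h 47 min; less 30 min break → 11 h 17 min
Wed: 7:01 AM–5:51 PM = 10 h 50 min; less 30 min break → 10 h 20 min
Thu: 5:14 AM–4:10 PM = 10 h 56 min; less 30 min break → 10 h 26 min
Fri: 5:59 AM–2:47 PM = 8 h 48 min; less 30 min break → 8 h 18 min
Sat: 10:23 AM–9:43 PM = 11 h 20 min; less 30 min break → 10 h 50 min
Total worked: 61 h 52 min = 3712 min.
Regular 40 h 0 min = 2400 min at $30.50/h; overtime 21 h 52 min = 1312 min at $61.00/h.
Pay = (2400 × $30.50 + 1312 × $61.00) ÷ 60 = $2553.87.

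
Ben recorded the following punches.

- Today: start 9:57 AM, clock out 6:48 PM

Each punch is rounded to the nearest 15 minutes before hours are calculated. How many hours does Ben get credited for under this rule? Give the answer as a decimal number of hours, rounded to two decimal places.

Today: in 9:57 AM→10:00 AM, out 6:48 PM→6:45 PM; 8 h 45 min

8.75 hours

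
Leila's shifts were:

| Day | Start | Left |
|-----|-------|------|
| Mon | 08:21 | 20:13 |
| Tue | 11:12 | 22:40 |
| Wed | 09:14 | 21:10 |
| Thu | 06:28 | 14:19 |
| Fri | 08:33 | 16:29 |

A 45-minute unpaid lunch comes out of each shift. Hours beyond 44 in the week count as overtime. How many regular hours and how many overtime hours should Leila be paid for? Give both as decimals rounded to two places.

Regular 44.00 hours, overtime 3.30 hours

Mon: 08:21–20:13 = 11 h 52 min; less 45 min break → 11 h 7 min
Tue: 11:12–22:40 = 11 h 28 min; less 45 min break → 10 h 43 min
Wed: 09:14–21:10 = 11 h 56 min; less 45 min break → 11 h 11 min
Thu: 06:28–14:19 = 7 h 51 min; less 45 min break → 7 h 6 min
Fri: 08:33–16:29 = 7 h 56 min; less 45 min break → 7 h 11 min
Total worked: 47 h 18 min = 47.30 h.
Threshold 44 h → overtime 3 h 18 min, regular 44 h 0 min.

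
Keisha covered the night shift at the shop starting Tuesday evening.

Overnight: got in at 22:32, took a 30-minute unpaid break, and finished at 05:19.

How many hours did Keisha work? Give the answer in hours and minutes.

6 h 17 min

Overnight: 22:32 → midnight = 1 h 28 min; midnight → 05:19 = 5 h 19 min; span 6 h 47 min; less 30 min break → 6 h 17 min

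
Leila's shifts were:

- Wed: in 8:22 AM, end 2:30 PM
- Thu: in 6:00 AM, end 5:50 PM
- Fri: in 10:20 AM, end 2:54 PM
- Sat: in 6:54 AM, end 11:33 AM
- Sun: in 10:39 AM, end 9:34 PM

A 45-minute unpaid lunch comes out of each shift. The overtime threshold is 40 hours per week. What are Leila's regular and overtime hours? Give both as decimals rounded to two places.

Regular 34.35 hours, overtime 0.00 hours

Wed: 8:22 AM–2:30 PM = 6 h 8 min; less 45 min break → 5 h 23 min
Thu: 6:00 AM–5:50 PM = 11 h 50 min; less 45 min break → 11 h 5 min
Fri: 10:20 AM–2:54 PM = 4 h 34 min; less 45 min break → 3 h 49 min
Sat: 6:54 AM–11:33 AM = 4 h 39 min; less 45 min break → 3 h 54 min
Sun: 10:39 AM–9:34 PM = 10 h 55 min; less 45 min break → 10 h 10 min
Total worked: 34 h 21 min = 34.35 h.
Threshold 40 h → overtime 0 h 0 min, regular 34 h 21 min.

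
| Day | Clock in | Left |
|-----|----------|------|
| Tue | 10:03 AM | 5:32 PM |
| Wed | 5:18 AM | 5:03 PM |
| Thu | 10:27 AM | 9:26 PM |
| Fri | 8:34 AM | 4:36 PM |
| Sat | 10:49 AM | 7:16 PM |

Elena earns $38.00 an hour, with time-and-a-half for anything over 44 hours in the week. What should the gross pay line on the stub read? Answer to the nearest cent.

$1825.90

Tue: 10:03 AM–5:32 PM = 7 h 29 min
Wed: 5:18 AM–5:03 PM = 11 h 45 min
Thu: 10:27 AM–9:26 PM = 10 h 59 min
Fri: 8:34 AM–4:36 PM = 8 h 2 min
Sat: 10:49 AM–7:16 PM = 8 h 27 min
Total worked: 46 h 42 min = 2802 min.
Regular 44 h 0 min = 2640 min at $38.00/h; overtime 2 h 42 min = 162 min at $57.00/h.
Pay = (2640 × $38.00 + 162 × $57.00) ÷ 60 = $1825.90.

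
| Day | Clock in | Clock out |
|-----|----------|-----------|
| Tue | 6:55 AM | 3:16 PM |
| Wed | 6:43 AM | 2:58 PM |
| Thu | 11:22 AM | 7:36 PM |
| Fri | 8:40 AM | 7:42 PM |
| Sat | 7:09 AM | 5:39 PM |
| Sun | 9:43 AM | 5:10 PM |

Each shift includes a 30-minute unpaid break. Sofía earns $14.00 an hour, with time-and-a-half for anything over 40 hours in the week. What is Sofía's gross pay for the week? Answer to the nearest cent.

Tue: 6:55 AM–3:16 PM = 8 h 21 min; less 30 min break → 7 h 51 min
Wed: 6:43 AM–2:58 PM = 8 h 15 min; less 30 min break → 7 h 45 min
Thu: 11:22 AM–7:36 PM = 8 h 14 min; less 30 min break → 7 h 44 min
Fri: 8:40 AM–7:42 PM = 11 h 2 min; less 30 min break → 10 h 32 min
Sat: 7:09 AM–5:39 PM = 10 h 30 min; less 30 min break → 10 h 0 min
Sun: 9:43 AM–5:10 PM = 7 h 27 min; less 30 min break → 6 h 57 min
Total worked: 50 h 49 min = 3049 min.
Regular 40 h 0 min = 2400 min at $14.00/h; overtime 10 h 49 min = 649 min at $21.00/h.
Pay = (2400 × $14.00 + 649 × $21.00) ÷ 60 = $787.15.

$787.15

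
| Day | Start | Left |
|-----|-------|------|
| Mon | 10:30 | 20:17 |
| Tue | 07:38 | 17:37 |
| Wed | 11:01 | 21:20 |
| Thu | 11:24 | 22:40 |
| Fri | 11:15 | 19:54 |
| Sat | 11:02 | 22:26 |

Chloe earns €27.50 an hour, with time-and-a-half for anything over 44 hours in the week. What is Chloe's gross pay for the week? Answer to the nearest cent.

€1927.75

Mon: 10:30–20:17 = 9 h 47 min
Tue: 07:38–17:37 = 9 h 59 min
Wed: 11:01–21:20 = 10 h 19 min
Thu: 11:24–22:40 = 11 h 16 min
Fri: 11:15–19:54 = 8 h 39 min
Sat: 11:02–22:26 = 11 h 24 min
Total worked: 61 h 24 min = 3684 min.
Regular 44 h 0 min = 2640 min at €27.50/h; overtime 17 h 24 min = 1044 min at €41.25/h.
Pay = (2640 × €27.50 + 1044 × €41.25) ÷ 60 = €1927.75.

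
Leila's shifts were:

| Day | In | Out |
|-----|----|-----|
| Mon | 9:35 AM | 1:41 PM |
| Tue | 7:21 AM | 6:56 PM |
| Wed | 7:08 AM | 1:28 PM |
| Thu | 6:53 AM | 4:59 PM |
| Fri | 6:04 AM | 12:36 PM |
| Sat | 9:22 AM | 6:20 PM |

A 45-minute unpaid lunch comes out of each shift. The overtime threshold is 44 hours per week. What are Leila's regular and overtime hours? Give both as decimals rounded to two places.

Mon: 9:35 AM–1:41 PM = 4 h 6 min; less 45 min break → 3 h 21 min
Tue: 7:21 AM–6:56 PM = 11 h 35 min; less 45 min break → 10 h 50 min
Wed: 7:08 AM–1:28 PM = 6 h 20 min; less 45 min break → 5 h 35 min
Thu: 6:53 AM–4:59 PM = 10 h 6 min; less 45 min break → 9 h 21 min
Fri: 6:04 AM–12:36 PM = 6 h 32 min; less 45 min break → 5 h 47 min
Sat: 9:22 AM–6:20 PM = 8 h 58 min; less 45 min break → 8 h 13 min
Total worked: 43 h 7 min = 43.12 h.
Threshold 44 h → overtime 0 h 0 min, regular 43 h 7 min.

Regular 43.12 hours, overtime 0.00 hours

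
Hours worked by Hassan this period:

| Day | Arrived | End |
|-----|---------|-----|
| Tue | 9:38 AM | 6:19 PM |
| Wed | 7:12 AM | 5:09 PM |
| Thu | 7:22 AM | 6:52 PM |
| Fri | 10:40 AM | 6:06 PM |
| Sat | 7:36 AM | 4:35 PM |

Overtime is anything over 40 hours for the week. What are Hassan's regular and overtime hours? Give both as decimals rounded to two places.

Regular 40.00 hours, overtime 6.55 hours

Tue: 9:38 AM–6:19 PM = 8 h 41 min
Wed: 7:12 AM–5:09 PM = 9 h 57 min
Thu: 7:22 AM–6:52 PM = 11 h 30 min
Fri: 10:40 AM–6:06 PM = 7 h 26 min
Sat: 7:36 AM–4:35 PM = 8 h 59 min
Total worked: 46 h 33 min = 46.55 h.
Threshold 40 h → overtime 6 h 33 min, regular 40 h 0 min.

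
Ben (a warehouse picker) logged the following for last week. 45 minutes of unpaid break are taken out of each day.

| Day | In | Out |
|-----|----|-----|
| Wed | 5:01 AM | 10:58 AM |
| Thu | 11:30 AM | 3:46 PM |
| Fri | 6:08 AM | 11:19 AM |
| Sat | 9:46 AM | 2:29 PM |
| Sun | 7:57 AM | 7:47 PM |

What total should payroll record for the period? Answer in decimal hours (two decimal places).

28.20 hours

Wed: 5:01 AM–10:58 AM = 5 h 57 min; less 45 min break → 5 h 12 min
Thu: 11:30 AM–3:46 PM = 4 h 16 min; less 45 min break → 3 h 31 min
Fri: 6:08 AM–11:19 AM = 5 h 11 min; less 45 min break → 4 h 26 min
Sat: 9:46 AM–2:29 PM = 4 h 43 min; less 45 min break → 3 h 58 min
Sun: 7:57 AM–7:47 PM = 11 h 50 min; less 45 min break → 11 h 5 min
Total: 5 h 12 min + 3 h 31 min + 4 h 26 min + 3 h 58 min + 11 h 5 min = 28 h 12 min.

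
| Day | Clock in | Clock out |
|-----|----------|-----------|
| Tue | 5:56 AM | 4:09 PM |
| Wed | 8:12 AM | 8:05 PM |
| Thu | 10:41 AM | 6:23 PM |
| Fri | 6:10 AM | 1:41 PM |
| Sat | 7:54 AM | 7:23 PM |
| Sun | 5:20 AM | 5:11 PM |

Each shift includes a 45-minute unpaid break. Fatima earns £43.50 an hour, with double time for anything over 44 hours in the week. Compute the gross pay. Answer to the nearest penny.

Tue: 5:56 AM–4:09 PM = 10 h 13 min; less 45 min break → 9 h 28 min
Wed: 8:12 AM–8:05 PM = 11 h 53 min; less 45 min break → 11 h 8 min
Thu: 10:41 AM–6:23 PM = 7 h 42 min; less 45 min break → 6 h 57 min
Fri: 6:10 AM–1:41 PM = 7 h 31 min; less 45 min break → 6 h 46 min
Sat: 7:54 AM–7:23 PM = 11 h 29 min; less 45 min break → 10 h 44 min
Sun: 5:20 AM–5:11 PM = 11 h 51 min; less 45 min break → 11 h 6 min
Total worked: 56 h 9 min = 3369 min.
Regular 44 h 0 min = 2640 min at £43.50/h; overtime 12 h 9 min = 729 min at £87.00/h.
Pay = (2640 × £43.50 + 729 × £87.00) ÷ 60 = £2971.05.

£2971.05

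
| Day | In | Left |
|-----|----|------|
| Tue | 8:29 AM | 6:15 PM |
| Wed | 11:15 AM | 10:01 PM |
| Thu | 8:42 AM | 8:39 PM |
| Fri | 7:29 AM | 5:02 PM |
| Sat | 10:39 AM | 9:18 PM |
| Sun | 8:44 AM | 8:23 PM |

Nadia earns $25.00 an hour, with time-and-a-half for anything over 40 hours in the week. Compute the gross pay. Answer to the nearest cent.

Tue: 8:29 AM–6:15 PM = 9 h 46 min
Wed: 11:15 AM–10:01 PM = 10 h 46 min
Thu: 8:42 AM–8:39 PM = 11 h 57 min
Fri: 7:29 AM–5:02 PM = 9 h 33 min
Sat: 10:39 AM–9:18 PM = 10 h 39 min
Sun: 8:44 AM–8:23 PM = 11 h 39 min
Total worked: 64 h 20 min = 3860 min.
Regular 40 h 0 min = 2400 min at $25.00/h; overtime 24 h 20 min = 1460 min at $37.50/h.
Pay = (2400 × $25.00 + 1460 × $37.50) ÷ 60 = $1912.50.

$1912.50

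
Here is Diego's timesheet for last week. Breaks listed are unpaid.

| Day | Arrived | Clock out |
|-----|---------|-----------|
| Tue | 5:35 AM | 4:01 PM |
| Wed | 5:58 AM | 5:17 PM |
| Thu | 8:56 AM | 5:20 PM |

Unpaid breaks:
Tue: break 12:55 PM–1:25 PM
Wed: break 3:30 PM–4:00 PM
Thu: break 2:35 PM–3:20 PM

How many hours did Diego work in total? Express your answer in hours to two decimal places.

Tue: 5:35 AM–4:01 PM = 10 h 26 min; less 30 min break → 9 h 56 min
Wed: 5:58 AM–5:17 PM = 11 h 19 min; less 30 min break → 10 h 49 min
Thu: 8:56 AM–5:20 PM = 8 h 24 min; less 45 min break → 7 h 39 min
Total: 9 h 56 min + 10 h 49 min + 7 h 39 min = 28 h 24 min.

28.40 hours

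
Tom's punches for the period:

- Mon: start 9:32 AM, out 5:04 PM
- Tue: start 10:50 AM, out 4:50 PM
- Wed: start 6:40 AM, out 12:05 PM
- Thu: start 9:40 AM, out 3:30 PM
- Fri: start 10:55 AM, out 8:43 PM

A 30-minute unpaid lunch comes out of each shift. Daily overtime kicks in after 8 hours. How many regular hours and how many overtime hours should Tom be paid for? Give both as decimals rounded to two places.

Regular 30.78 hours, overtime 1.30 hours

Mon: 9:32 AM–5:04 PM = 7 h 32 min; less 30 min break → 7 h 2 min
Tue: 10:50 AM–4:50 PM = 6 h 0 min; less 30 min break → 5 h 30 min
Wed: 6:40 AM–12:05 PM = 5 h 25 min; less 30 min break → 4 h 55 min
Thu: 9:40 AM–3:30 PM = 5 h 50 min; less 30 min break → 5 h 20 min
Fri: 10:55 AM–8:43 PM = 9 h 48 min; less 30 min break → 9 h 18 min
Mon reg 7 h 2 min / OT 0 h 0 min; Tue reg 5 h 30 min / OT 0 h 0 min; Wed reg 4 h 55 min / OT 0 h 0 min; Thu reg 5 h 20 min / OT 0 h 0 min; Fri reg 8 h 0 min / OT 1 h 18 min.
Totals: regular 30 h 47 min, overtime 1 h 18 min.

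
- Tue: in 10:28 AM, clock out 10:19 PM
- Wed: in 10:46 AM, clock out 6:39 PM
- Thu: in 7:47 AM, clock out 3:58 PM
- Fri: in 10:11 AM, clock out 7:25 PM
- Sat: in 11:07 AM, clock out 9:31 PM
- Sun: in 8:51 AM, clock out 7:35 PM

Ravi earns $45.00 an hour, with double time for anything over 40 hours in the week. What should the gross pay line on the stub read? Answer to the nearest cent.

$3445.50

Tue: 10:28 AM–10:19 PM = 11 h 51 min
Wed: 10:46 AM–6:39 PM = 7 h 53 min
Thu: 7:47 AM–3:58 PM = 8 h 11 min
Fri: 10:11 AM–7:25 PM = 9 h 14 min
Sat: 11:07 AM–9:31 PM = 10 h 24 min
Sun: 8:51 AM–7:35 PM = 10 h 44 min
Total worked: 58 h 17 min = 3497 min.
Regular 40 h 0 min = 2400 min at $45.00/h; overtime 18 h 17 min = 1097 min at $90.00/h.
Pay = (2400 × $45.00 + 1097 × $90.00) ÷ 60 = $3445.50.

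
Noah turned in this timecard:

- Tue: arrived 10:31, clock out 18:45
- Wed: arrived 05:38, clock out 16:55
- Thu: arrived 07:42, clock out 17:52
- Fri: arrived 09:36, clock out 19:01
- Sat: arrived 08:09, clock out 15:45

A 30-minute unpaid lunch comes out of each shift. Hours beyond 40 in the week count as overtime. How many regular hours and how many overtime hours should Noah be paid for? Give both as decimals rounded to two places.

Tue: 10:31–18:45 = 8 h 14 min; less 30 min break → 7 h 44 min
Wed: 05:38–16:55 = 11 h 17 min; less 30 min break → 10 h 47 min
Thu: 07:42–17:52 = 10 h 10 min; less 30 min break → 9 h 40 min
Fri: 09:36–19:01 = 9 h 25 min; less 30 min break → 8 h 55 min
Sat: 08:09–15:45 = 7 h 36 min; less 30 min break → 7 h 6 min
Total worked: 44 h 12 min = 44.20 h.
Threshold 40 h → overtime 4 h 12 min, regular 40 h 0 min.

Regular 40.00 hours, overtime 4.20 hours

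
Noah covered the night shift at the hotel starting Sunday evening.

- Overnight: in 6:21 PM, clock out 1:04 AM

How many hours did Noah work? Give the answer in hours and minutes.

Overnight: 6:21 PM → midnight = 5 h 39 min; midnight → 1:04 AM = 1 h 4 min; span 6 h 43 min

6 h 43 min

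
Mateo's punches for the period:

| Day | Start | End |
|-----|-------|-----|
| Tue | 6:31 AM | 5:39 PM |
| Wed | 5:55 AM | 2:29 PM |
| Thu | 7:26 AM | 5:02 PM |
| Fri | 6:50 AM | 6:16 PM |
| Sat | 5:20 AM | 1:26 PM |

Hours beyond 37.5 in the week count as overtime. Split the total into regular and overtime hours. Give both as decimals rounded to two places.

Regular 37.50 hours, overtime 11.33 hours

Tue: 6:31 AM–5:39 PM = 11 h 8 min
Wed: 5:55 AM–2:29 PM = 8 h 34 min
Thu: 7:26 AM–5:02 PM = 9 h 36 min
Fri: 6:50 AM–6:16 PM = 11 h 26 min
Sat: 5:20 AM–1:26 PM = 8 h 6 min
Total worked: 48 h 50 min = 48.83 h.
Threshold 37.5 h → overtime 11 h 20 min, regular 37 h 30 min.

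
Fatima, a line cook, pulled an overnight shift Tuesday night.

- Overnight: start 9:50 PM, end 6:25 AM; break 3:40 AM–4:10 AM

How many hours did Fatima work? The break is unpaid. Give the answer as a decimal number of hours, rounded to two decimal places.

8.08 hours

Overnight: 9:50 PM → midnight = 2 h 10 min; midnight → 6:25 AM = 6 h 25 min; span 8 h 35 min; less 30 min break → 8 h 5 min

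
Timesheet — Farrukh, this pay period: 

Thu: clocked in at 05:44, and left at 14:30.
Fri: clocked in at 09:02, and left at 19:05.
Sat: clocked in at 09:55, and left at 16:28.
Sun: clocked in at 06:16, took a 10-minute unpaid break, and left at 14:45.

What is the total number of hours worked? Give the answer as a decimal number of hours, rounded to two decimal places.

Thu: 05:44–14:30 = 8 h 46 min
Fri: 09:02–19:05 = 10 h 3 min
Sat: 09:55–16:28 = 6 h 33 min
Sun: 06:16–14:45 = 8 h 29 min; less 10 min break → 8 h 19 min
Total: 8 h 46 min + 10 h 3 min + 6 h 33 min + 8 h 19 min = 33 h 41 min.

33.68 hours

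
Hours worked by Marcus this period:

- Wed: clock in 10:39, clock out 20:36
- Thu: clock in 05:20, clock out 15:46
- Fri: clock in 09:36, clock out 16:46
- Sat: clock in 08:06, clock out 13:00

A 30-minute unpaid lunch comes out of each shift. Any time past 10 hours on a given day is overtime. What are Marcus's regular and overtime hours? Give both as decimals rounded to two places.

Regular 30.45 hours, overtime 0.00 hours

Wed: 10:39–20:36 = 9 h 57 min; less 30 min break → 9 h 27 min
Thu: 05:20–15:46 = 10 h 26 min; less 30 min break → 9 h 56 min
Fri: 09:36–16:46 = 7 h 10 min; less 30 min break → 6 h 40 min
Sat: 08:06–13:00 = 4 h 54 min; less 30 min break → 4 h 24 min
Wed reg 9 h 27 min / OT 0 h 0 min; Thu reg 9 h 56 min / OT 0 h 0 min; Fri reg 6 h 40 min / OT 0 h 0 min; Sat reg 4 h 24 min / OT 0 h 0 min.
Totals: regular 30 h 27 min, overtime 0 h 0 min.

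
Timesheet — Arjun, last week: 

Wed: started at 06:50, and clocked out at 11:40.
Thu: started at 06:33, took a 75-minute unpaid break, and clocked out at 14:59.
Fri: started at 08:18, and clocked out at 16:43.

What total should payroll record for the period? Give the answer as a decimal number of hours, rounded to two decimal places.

20.43 hours

Wed: 06:50–11:40 = 4 h 50 min
Thu: 06:33–14:59 = 8 h 26 min; less 75 min break → 7 h 11 min
Fri: 08:18–16:43 = 8 h 25 min
Total: 4 h 50 min + 7 h 11 min + 8 h 25 min = 20 h 26 min.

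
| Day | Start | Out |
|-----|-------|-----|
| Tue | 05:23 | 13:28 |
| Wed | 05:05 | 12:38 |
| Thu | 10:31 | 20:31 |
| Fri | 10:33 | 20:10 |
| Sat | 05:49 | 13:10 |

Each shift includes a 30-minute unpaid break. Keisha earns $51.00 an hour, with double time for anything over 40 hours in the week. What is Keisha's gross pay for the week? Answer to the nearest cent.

$2050.20

Tue: 05:23–13:28 = 8 h 5 min; less 30 min break → 7 h 35 min
Wed: 05:05–12:38 = 7 h 33 min; less 30 min break → 7 h 3 min
Thu: 10:31–20:31 = 10 h 0 min; less 30 min break → 9 h 30 min
Fri: 10:33–20:10 = 9 h 37 min; less 30 min break → 9 h 7 min
Sat: 05:49–13:10 = 7 h 21 min; less 30 min break → 6 h 51 min
Total worked: 40 h 6 min = 2406 min.
Regular 40 h 0 min = 2400 min at $51.00/h; overtime 0 h 6 min = 6 min at $102.00/h.
Pay = (2400 × $51.00 + 6 × $102.00) ÷ 60 = $2050.20.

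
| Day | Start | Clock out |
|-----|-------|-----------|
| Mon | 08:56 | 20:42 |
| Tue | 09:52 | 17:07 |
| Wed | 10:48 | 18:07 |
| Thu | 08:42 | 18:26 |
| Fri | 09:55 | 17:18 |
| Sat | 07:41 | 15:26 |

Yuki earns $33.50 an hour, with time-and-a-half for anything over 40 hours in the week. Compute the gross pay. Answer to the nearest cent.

$1902.80

Mon: 08:56–20:42 = 11 h 46 min
Tue: 09:52–17:07 = 7 h 15 min
Wed: 10:48–18:07 = 7 h 19 min
Thu: 08:42–18:26 = 9 h 44 min
Fri: 09:55–17:18 = 7 h 23 min
Sat: 07:41–15:26 = 7 h 45 min
Total worked: 51 h 12 min = 3072 min.
Regular 40 h 0 min = 2400 min at $33.50/h; overtime 11 h 12 min = 672 min at $50.25/h.
Pay = (2400 × $33.50 + 672 × $50.25) ÷ 60 = $1902.80.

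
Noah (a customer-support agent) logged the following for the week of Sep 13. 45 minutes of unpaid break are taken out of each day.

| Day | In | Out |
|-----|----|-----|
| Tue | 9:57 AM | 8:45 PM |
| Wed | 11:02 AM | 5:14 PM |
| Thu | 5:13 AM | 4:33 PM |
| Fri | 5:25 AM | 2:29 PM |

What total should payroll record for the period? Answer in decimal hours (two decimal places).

Tue: 9:57 AM–8:45 PM = 10 h 48 min; less 45 min break → 10 h 3 min
Wed: 11:02 AM–5:14 PM = 6 h 12 min; less 45 min break → 5 h 27 min
Thu: 5:13 AM–4:33 PM = 11 h 20 min; less 45 min break → 10 h 35 min
Fri: 5:25 AM–2:29 PM = 9 h 4 min; less 45 min break → 8 h 19 min
Total: 10 h 3 min + 5 h 27 min + 10 h 35 min + 8 h 19 min = 34 h 24 min.

34.40 hours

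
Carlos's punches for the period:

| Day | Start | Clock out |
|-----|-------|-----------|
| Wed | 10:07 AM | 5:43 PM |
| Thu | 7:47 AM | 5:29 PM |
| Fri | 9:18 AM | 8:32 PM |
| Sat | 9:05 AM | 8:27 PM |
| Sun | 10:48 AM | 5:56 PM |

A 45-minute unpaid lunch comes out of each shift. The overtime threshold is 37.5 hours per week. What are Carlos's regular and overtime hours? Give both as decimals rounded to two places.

Wed: 10:07 AM–5:43 PM = 7 h 36 min; less 45 min break → 6 h 51 min
Thu: 7:47 AM–5:29 PM = 9 h 42 min; less 45 min break → 8 h 57 min
Fri: 9:18 AM–8:32 PM = 11 h 14 min; less 45 min break → 10 h 29 min
Sat: 9:05 AM–8:27 PM = 11 h 22 min; less 45 min break → 10 h 37 min
Sun: 10:48 AM–5:56 PM = 7 h 8 min; less 45 min break → 6 h 23 min
Total worked: 43 h 17 min = 43.28 h.
Threshold 37.5 h → overtime 5 h 47 min, regular 37 h 30 min.

Regular 37.50 hours, overtime 5.78 hours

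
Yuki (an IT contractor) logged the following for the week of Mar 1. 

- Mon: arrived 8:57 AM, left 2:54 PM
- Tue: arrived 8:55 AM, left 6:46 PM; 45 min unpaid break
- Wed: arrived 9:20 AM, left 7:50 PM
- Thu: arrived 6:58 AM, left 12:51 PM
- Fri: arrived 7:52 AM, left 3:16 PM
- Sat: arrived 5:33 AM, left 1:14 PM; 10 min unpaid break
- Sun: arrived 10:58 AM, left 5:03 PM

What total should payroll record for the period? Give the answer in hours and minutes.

Mon: 8:57 AM–2:54 PM = 5 h 57 min
Tue: 8:55 AM–6:46 PM = 9 h 51 min; less 45 min break → 9 h 6 min
Wed: 9:20 AM–7:50 PM = 10 h 30 min
Thu: 6:58 AM–12:51 PM = 5 h 53 min
Fri: 7:52 AM–3:16 PM = 7 h 24 min
Sat: 5:33 AM–1:14 PM = 7 h 41 min; less 10 min break → 7 h 31 min
Sun: 10:58 AM–5:03 PM = 6 h 5 min
Total: 5 h 57 min + 9 h 6 min + 10 h 30 min + 5 h 53 min + 7 h 24 min + 7 h 31 min + 6 h 5 min = 52 h 26 min.

52 h 26 min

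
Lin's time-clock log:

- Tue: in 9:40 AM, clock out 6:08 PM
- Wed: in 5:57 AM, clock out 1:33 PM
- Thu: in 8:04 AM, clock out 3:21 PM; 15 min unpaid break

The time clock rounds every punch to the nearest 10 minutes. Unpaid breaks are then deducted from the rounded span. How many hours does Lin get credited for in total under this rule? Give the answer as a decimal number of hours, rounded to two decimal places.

23.08 hours

Tue: in 9:40 AM→9:40 AM, out 6:08 PM→6:10 PM; 8 h 30 min
Wed: in 5:57 AM→6:00 AM, out 1:33 PM→1:30 PM; 7 h 30 min
Thu: in 8:04 AM→8:00 AM, out 3:21 PM→3:20 PM; 7 h 20 min − 15 min = 7 h 5 min
Total credited: 23 h 5 min.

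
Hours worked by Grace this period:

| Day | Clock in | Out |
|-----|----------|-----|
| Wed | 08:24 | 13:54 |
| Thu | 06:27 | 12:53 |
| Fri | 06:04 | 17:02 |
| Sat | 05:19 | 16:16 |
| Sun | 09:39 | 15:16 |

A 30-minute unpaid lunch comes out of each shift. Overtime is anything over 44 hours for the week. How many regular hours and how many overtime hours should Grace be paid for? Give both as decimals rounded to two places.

Wed: 08:24–13:54 = 5 h 30 min; less 30 min break → 5 h 0 min
Thu: 06:27–12:53 = 6 h 26 min; less 30 min break → 5 h 56 min
Fri: 06:04–17:02 = 10 h 58 min; less 30 min break → 10 h 28 min
Sat: 05:19–16:16 = 10 h 57 min; less 30 min break → 10 h 27 min
Sun: 09:39–15:16 = 5 h 37 min; less 30 min break → 5 h 7 min
Total worked: 36 h 58 min = 36.97 h.
Threshold 44 h → overtime 0 h 0 min, regular 36 h 58 min.

Regular 36.97 hours, overtime 0.00 hours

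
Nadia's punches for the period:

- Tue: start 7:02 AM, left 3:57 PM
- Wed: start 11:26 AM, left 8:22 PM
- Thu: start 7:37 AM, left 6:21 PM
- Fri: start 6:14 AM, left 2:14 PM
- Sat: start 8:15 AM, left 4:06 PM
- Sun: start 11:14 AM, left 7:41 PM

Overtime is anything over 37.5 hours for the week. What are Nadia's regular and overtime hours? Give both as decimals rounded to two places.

Regular 37.50 hours, overtime 15.38 hours

Tue: 7:02 AM–3:57 PM = 8 h 55 min
Wed: 11:26 AM–8:22 PM = 8 h 56 min
Thu: 7:37 AM–6:21 PM = 10 h 44 min
Fri: 6:14 AM–2:14 PM = 8 h 0 min
Sat: 8:15 AM–4:06 PM = 7 h 51 min
Sun: 11:14 AM–7:41 PM = 8 h 27 min
Total worked: 52 h 53 min = 52.88 h.
Threshold 37.5 h → overtime 15 h 23 min, regular 37 h 30 min.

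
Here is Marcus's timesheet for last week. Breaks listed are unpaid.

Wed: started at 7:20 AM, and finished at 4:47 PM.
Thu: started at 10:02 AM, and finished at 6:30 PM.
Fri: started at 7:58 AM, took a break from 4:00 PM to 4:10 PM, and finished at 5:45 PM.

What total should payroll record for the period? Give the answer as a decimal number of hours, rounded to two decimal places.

Wed: 7:20 AM–4:47 PM = 9 h 27 min
Thu: 10:02 AM–6:30 PM = 8 h 28 min
Fri: 7:58 AM–5:45 PM = 9 h 47 min; less 10 min break → 9 h 37 min
Total: 9 h 27 min + 8 h 28 min + 9 h 37 min = 27 h 32 min.

27.53 hours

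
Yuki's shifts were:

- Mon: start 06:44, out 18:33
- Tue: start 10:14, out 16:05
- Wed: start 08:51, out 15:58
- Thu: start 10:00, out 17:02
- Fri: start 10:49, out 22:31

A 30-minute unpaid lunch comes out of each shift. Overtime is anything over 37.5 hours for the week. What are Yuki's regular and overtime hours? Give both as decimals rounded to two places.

Mon: 06:44–18:33 = 11 h 49 min; less 30 min break → 11 h 19 min
Tue: 10:14–16:05 = 5 h 51 min; less 30 min break → 5 h 21 min
Wed: 08:51–15:58 = 7 h 7 min; less 30 min break → 6 h 37 min
Thu: 10:00–17:02 = 7 h 2 min; less 30 min break → 6 h 32 min
Fri: 10:49–22:31 = 11 h 42 min; less 30 min break → 11 h 12 min
Total worked: 41 h 1 min = 41.02 h.
Threshold 37.5 h → overtime 3 h 31 min, regular 37 h 30 min.

Regular 37.50 hours, overtime 3.52 hours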